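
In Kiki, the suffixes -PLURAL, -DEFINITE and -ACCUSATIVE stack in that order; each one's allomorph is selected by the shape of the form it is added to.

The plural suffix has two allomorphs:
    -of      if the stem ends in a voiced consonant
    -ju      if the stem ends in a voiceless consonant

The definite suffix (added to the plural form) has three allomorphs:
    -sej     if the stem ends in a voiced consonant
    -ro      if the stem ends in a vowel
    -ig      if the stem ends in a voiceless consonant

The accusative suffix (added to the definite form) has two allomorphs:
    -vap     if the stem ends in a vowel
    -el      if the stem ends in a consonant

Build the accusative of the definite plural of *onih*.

The final consonant of *onih* is /h/, which is voiceless, so the plural suffix is -ju, giving *onihju*.
The plural form *onihju*: final sound = /u/, a vowel → -ro → *onihjuro*.
The final sound of the definite form *onihjuro* is /o/, which is a vowel, so the accusative suffix is -vap, giving *onihjurovap*.

onihjurovap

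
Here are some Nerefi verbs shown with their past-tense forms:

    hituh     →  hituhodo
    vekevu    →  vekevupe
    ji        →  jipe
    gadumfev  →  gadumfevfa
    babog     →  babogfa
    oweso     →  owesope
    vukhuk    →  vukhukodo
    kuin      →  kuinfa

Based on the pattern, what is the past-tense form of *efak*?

efakodo

The pattern is voicing of the final sound: -odo when the stem ends in a voiceless consonant (*hituh*, *vukhuk*); -fa when the stem ends in a voiced consonant (*gadumfev*, *babog*, *kuin*); -pe when the stem ends in a vowel (*vekevu*, *ji*, *oweso*).
Since the final sound of *efak* is /k/ (a voiceless consonant), it takes -odo, giving *efakodo*.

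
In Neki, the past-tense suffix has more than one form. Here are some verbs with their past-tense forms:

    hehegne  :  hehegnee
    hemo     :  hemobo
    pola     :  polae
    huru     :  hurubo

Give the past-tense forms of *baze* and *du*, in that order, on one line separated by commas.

The pattern is rounding harmony: -bo when the last vowel of the stem is a rounded vowel (*hemo*, *huru*); -e when the last vowel of the stem is an unrounded vowel (*hehegne*, *pola*).
The last vowel of *baze* is /e/, which is an unrounded vowel, so the suffix is -e, giving *bazee*.
*du* — last vowel /u/ (a rounded vowel) → -bo → *dubo*.

bazee, dubo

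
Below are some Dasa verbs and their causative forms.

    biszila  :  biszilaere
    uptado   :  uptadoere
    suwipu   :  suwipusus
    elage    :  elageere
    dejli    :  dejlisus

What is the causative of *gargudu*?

gargudusus

The alternation tracks the last vowel of the stem — -sus when the last vowel of the stem is a high vowel (*suwipu*, *dejli*); -ere when the last vowel of the stem is a non-high vowel (*biszila*, *uptado*, *elage*).
Since the last vowel of *gargudu* is /u/ (a high vowel), it takes -sus, giving *gargudusus*.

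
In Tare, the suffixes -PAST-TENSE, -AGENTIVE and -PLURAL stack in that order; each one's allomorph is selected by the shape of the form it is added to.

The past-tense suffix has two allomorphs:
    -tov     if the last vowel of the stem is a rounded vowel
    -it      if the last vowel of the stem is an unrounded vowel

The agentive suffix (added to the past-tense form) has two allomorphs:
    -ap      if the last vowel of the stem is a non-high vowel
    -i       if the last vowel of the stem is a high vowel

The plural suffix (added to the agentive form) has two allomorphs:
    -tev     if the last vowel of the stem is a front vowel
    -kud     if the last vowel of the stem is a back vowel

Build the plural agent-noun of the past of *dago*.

Since the last vowel of *dago* is /o/ (a rounded vowel), it takes -tov, giving *dagotov*.
The past-tense form *dagotov*: last vowel = /o/, a non-high vowel → -ap → *dagotovap*.
The last vowel of the agentive form *dagotovap* is /a/, which is a back vowel, so the plural suffix is -kud, giving *dagotovapkud*.

dagotovapkud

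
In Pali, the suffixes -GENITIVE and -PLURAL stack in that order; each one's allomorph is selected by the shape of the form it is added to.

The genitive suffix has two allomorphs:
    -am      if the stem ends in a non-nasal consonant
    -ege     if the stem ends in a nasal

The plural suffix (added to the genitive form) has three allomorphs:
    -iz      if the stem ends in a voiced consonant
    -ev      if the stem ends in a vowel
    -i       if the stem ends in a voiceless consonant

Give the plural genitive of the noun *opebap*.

opebapamiz

*opebap* — final consonant /p/ (non-nasal) → -am → *opebapam*.
The genitive form *opebapam*: final sound = /m/, a voiced consonant → -iz → *opebapamiz*.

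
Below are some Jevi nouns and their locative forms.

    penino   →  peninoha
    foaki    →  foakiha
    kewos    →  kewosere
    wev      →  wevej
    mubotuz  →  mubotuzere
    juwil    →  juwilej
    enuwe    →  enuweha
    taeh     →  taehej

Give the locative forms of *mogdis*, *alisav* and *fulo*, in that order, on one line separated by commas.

mogdisere, alisavej, fuloha

The pattern is sibilance of the final sound: -ere when the stem ends in a sibilant (*kewos*, *mubotuz*); -ej when the stem ends in a non-sibilant consonant (*wev*, *juwil*, *taeh*); -ha when the stem ends in a vowel (*penino*, *foaki*, *enuwe*).
The final sound of *mogdis* is /s/, which is a sibilant, so the suffix is -ere, giving *mogdisere*.
Since the final sound of *alisav* is /v/ (a non-sibilant consonant), it takes -ej, giving *alisavej*.
Since the final sound of *fulo* is /o/ (a vowel), it takes -ha, giving *fuloha*.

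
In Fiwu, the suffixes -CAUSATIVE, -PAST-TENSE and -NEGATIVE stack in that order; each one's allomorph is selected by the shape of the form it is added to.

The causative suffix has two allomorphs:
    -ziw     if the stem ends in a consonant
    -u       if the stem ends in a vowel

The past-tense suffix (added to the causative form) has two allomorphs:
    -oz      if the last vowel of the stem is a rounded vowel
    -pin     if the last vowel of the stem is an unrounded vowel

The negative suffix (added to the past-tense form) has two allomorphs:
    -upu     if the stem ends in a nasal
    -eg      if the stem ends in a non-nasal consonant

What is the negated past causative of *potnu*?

potnuuozeg

*potnu*: final sound = /u/, a vowel → -u → *potnuu*.
The last vowel of the causative form *potnuu* is /u/, which is a rounded vowel, so the past-tense suffix is -oz, giving *potnuuoz*.
The final consonant of the past-tense form *potnuuoz* is /z/, which is non-nasal, so the negative suffix is -eg, giving *potnuuozeg*.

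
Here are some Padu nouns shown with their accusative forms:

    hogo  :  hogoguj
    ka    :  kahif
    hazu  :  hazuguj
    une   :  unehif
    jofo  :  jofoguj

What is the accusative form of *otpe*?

The suffix is conditioned by the last vowel: -guj when the last vowel of the stem is a rounded vowel (*hogo*, *hazu*, *jofo*); -hif when the last vowel of the stem is an unrounded vowel (*ka*, *une*).
Since the last vowel of *otpe* is /e/ (an unrounded vowel), it takes -hif, giving *otpehif*.

otpehif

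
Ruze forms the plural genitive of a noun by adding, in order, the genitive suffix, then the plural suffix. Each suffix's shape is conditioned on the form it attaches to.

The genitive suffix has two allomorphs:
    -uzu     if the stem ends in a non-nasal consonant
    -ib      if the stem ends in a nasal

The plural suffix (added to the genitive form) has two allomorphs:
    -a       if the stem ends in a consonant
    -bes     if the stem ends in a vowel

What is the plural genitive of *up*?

upuzubes

*up*: final consonant = /p/, non-nasal → -uzu → *upuzu*.
The final sound of the genitive form *upuzu* is /u/, which is a vowel, so the plural suffix is -bes, giving *upuzubes*.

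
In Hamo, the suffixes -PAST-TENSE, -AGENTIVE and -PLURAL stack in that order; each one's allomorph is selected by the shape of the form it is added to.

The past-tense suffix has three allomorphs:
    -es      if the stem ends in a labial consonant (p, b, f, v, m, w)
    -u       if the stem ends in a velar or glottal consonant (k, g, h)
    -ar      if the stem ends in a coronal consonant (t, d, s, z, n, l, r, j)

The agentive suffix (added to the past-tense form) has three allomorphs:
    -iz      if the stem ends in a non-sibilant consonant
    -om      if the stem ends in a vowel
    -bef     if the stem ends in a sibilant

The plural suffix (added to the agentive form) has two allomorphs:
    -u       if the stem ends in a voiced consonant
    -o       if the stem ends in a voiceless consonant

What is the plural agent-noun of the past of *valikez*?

valikezarizu

*valikez*: final consonant = /z/, coronal → -ar → *valikezar*.
The past-tense form *valikezar*: final sound = /r/, a non-sibilant consonant → -iz → *valikezariz*.
Since the final consonant of the agentive form *valikezariz* is /z/ (voiced), it takes -u, giving *valikezarizu*.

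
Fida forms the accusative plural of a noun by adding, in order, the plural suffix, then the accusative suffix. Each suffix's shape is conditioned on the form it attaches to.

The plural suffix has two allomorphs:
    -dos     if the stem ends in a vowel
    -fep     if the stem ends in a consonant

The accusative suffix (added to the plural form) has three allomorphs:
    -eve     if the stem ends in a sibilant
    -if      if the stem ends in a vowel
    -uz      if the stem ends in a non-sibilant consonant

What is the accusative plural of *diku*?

dikudoseve

Since the final sound of *diku* is /u/ (a vowel), it takes -dos, giving *dikudos*.
The plural form *dikudos* — final sound /s/ (a sibilant) → -eve → *dikudoseve*.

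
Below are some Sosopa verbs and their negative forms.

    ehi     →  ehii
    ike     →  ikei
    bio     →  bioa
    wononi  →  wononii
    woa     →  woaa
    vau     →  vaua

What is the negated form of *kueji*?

kuejii

Looking at the last vowel of each stem: -i when the last vowel of the stem is a front vowel (*ehi*, *ike*, *wononi*); -a when the last vowel of the stem is a back vowel (*bio*, *woa*, *vau*).
Since the last vowel of *kueji* is /i/ (a front vowel), it takes -i, giving *kuejii*.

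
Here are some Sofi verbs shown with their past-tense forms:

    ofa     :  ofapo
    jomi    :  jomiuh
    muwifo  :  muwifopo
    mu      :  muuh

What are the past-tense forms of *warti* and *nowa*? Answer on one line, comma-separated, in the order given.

wartiuh, nowapo

Looking at the last vowel of each stem: -uh when the last vowel of the stem is a high vowel (*jomi*, *mu*); -po when the last vowel of the stem is a non-high vowel (*ofa*, *muwifo*).
*warti* — last vowel /i/ (a high vowel) → -uh → *wartiuh*.
*nowa*: last vowel = /a/, a non-high vowel → -po → *nowapo*.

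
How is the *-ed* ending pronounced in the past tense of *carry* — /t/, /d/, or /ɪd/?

The stem *carry* ends in a voiced sound other than /d/.
The -ed suffix is realized as /ɪd/ after /t, d/; as /t/ after other voiceless consonants; and as /d/ after other voiced sounds.
So -ed on *carry* is pronounced /d/.

/d/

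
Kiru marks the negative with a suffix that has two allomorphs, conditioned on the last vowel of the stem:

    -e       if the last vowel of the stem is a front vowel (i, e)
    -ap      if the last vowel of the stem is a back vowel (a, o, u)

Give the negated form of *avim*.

avime

The last vowel of *avim* is /i/, which is a front vowel, so the suffix is -e, giving *avime*.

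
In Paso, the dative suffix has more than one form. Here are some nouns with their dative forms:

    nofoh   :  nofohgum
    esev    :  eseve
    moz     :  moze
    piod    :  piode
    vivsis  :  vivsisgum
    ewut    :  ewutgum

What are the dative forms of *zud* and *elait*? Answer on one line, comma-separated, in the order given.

zude, elaitgum

The pattern is voicing of the final consonant: -gum when the stem ends in a voiceless consonant (*nofoh*, *vivsis*, *ewut*); -e when the stem ends in a voiced consonant (*esev*, *moz*, *piod*).
Since the final consonant of *zud* is /d/ (voiced), it takes -e, giving *zude*.
Since the final consonant of *elait* is /t/ (voiceless), it takes -gum, giving *elaitgum*.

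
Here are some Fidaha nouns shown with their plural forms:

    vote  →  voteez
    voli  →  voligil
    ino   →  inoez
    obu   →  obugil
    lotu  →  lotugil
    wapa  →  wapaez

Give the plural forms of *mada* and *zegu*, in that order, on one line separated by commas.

madaez, zegugil

The alternation tracks the last vowel of the stem — -gil when the last vowel of the stem is a high vowel (*voli*, *obu*, *lotu*); -ez when the last vowel of the stem is a non-high vowel (*vote*, *ino*, *wapa*).
Since the last vowel of *mada* is /a/ (a non-high vowel), it takes -ez, giving *madaez*.
*zegu*: last vowel = /u/, a high vowel → -gil → *zegugil*.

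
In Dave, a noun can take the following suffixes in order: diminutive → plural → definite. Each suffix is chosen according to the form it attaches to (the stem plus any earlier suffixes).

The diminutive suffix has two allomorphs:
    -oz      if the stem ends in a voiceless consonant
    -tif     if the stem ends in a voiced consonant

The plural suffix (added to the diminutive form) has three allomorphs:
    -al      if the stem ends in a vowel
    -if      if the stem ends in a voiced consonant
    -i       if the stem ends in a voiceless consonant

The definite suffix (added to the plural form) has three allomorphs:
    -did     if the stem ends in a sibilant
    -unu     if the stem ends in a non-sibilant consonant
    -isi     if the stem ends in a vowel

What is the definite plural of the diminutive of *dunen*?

*dunen*: final consonant = /n/, voiced → -tif → *dunentif*.
The diminutive form *dunentif* — final sound /f/ (a voiceless consonant) → -i → *dunentifi*.
Since the final sound of the plural form *dunentifi* is /i/ (a vowel), it takes -isi, giving *dunentifiisi*.

dunentifiisi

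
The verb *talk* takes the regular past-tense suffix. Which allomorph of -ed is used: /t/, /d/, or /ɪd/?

/t/

The stem *talk* ends in a voiceless consonant other than /t/.
The -ed suffix is realized as /ɪd/ after /t, d/; as /t/ after other voiceless consonants; and as /d/ after other voiced sounds.
So -ed on *talk* is pronounced /t/.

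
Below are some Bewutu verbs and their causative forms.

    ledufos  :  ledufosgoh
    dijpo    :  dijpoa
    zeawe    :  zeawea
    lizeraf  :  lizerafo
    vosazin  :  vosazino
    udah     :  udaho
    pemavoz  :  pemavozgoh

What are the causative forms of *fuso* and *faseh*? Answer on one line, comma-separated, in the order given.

fusoa, faseho

The pattern is sibilance of the final sound: -goh when the stem ends in a sibilant (*ledufos*, *pemavoz*); -o when the stem ends in a non-sibilant consonant (*lizeraf*, *vosazin*, *udah*); -a when the stem ends in a vowel (*dijpo*, *zeawe*).
Since the final sound of *fuso* is /o/ (a vowel), it takes -a, giving *fusoa*.
*faseh*: final sound = /h/, a non-sibilant consonant → -o → *faseho*.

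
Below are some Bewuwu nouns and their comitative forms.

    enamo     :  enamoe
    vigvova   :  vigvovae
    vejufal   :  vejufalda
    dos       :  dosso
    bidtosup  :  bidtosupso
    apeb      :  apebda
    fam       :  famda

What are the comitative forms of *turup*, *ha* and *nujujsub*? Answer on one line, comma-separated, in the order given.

The alternation tracks the final sound of the stem — -so when the stem ends in a voiceless consonant (*dos*, *bidtosup*); -da when the stem ends in a voiced consonant (*vejufal*, *apeb*, *fam*); -e when the stem ends in a vowel (*enamo*, *vigvova*).
*turup* — final sound /p/ (a voiceless consonant) → -so → *turupso*.
*ha*: final sound = /a/, a vowel → -e → *hae*.
*nujujsub* — final sound /b/ (a voiced consonant) → -da → *nujujsubda*.

turupso, hae, nujujsubda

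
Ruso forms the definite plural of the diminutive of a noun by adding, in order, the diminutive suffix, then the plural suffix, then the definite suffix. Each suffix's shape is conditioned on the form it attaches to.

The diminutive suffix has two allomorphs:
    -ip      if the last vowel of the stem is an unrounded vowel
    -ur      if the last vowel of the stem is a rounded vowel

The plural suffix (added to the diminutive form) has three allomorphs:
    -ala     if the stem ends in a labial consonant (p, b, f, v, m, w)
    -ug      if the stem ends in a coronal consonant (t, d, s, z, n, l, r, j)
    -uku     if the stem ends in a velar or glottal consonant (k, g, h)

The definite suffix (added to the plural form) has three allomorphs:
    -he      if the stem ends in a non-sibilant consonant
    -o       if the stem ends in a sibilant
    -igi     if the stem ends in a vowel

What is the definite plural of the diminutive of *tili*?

tiliipalaigi

*tili*: last vowel = /i/, an unrounded vowel → -ip → *tiliip*.
Since the final consonant of the diminutive form *tiliip* is /p/ (labial), it takes -ala, giving *tiliipala*.
Since the final sound of the plural form *tiliipala* is /a/ (a vowel), it takes -igi, giving *tiliipalaigi*.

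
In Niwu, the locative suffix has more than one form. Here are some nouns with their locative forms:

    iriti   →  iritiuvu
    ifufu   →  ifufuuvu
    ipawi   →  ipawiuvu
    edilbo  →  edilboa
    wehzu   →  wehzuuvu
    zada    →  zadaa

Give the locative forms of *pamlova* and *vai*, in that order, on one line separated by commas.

pamlovaa, vaiuvu

Looking at the last vowel of each stem: -uvu when the last vowel of the stem is a high vowel (*iriti*, *ifufu*, *ipawi*, *wehzu*); -a when the last vowel of the stem is a non-high vowel (*edilbo*, *zada*).
The last vowel of *pamlova* is /a/, which is a non-high vowel, so the suffix is -a, giving *pamlovaa*.
The last vowel of *vai* is /i/, which is a high vowel, so the suffix is -uvu, giving *vaiuvu*.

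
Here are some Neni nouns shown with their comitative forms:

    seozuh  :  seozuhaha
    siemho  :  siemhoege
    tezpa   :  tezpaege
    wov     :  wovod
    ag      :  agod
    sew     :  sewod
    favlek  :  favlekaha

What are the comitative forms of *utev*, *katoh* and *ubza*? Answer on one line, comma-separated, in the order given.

utevod, katohaha, ubzaege

Looking at the final sound of each stem: -aha when the stem ends in a voiceless consonant (*seozuh*, *favlek*); -od when the stem ends in a voiced consonant (*wov*, *ag*, *sew*); -ege when the stem ends in a vowel (*siemho*, *tezpa*).
Since the final sound of *utev* is /v/ (a voiced consonant), it takes -od, giving *utevod*.
*katoh* — final sound /h/ (a voiceless consonant) → -aha → *katohaha*.
*ubza* — final sound /a/ (a vowel) → -ege → *ubzaege*.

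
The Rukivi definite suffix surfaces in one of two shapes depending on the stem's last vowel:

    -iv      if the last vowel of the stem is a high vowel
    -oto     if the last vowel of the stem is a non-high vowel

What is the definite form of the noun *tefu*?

tefuiv

The last vowel of *tefu* is /u/, which is a high vowel, so the suffix is -iv, giving *tefuiv*.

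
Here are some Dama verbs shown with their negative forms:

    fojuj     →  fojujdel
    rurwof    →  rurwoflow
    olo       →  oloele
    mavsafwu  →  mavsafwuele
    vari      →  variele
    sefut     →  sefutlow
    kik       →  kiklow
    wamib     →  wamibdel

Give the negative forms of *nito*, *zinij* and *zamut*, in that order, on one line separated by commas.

nitoele, zinijdel, zamutlow

The suffix is conditioned by the final sound: -low when the stem ends in a voiceless consonant (*rurwof*, *sefut*, *kik*); -del when the stem ends in a voiced consonant (*fojuj*, *wamib*); -ele when the stem ends in a vowel (*olo*, *mavsafwu*, *vari*).
Since the final sound of *nito* is /o/ (a vowel), it takes -ele, giving *nitoele*.
The final sound of *zinij* is /j/, which is a voiced consonant, so the suffix is -del, giving *zinijdel*.
The final sound of *zamut* is /t/, which is a voiceless consonant, so the suffix is -low, giving *zamutlow*.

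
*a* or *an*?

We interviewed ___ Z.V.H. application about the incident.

The indefinite article is chosen by the initial *sound* of the following word, not its spelling.
The initialism *Z.V.H.* is read letter by letter; the first letter, Z, is pronounced /ziː/, which begins with a consonant sound.
So the article is *a*: We interviewed a Z.V.H. application about the incident.

a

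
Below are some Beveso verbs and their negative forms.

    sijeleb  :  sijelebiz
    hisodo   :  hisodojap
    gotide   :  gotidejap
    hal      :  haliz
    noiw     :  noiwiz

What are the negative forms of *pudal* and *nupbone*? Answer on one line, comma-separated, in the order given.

The suffix is conditioned by the final sound: -iz when the stem ends in a consonant (*sijeleb*, *hal*, *noiw*); -jap when the stem ends in a vowel (*hisodo*, *gotide*).
*pudal*: final sound = /l/, a consonant → -iz → *pudaliz*.
*nupbone* — final sound /e/ (a vowel) → -jap → *nupbonejap*.

pudaliz, nupbonejap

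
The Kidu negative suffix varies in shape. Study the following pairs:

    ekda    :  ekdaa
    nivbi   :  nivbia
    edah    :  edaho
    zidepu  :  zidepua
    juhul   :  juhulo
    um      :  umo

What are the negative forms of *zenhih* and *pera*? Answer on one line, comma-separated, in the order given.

The pattern is consonant vs. vowel: -o when the stem ends in a consonant (*edah*, *juhul*, *um*); -a when the stem ends in a vowel (*ekda*, *nivbi*, *zidepu*).
*zenhih* — final sound /h/ (a consonant) → -o → *zenhiho*.
The final sound of *pera* is /a/, which is a vowel, so the suffix is -a, giving *peraa*.

zenhiho, peraa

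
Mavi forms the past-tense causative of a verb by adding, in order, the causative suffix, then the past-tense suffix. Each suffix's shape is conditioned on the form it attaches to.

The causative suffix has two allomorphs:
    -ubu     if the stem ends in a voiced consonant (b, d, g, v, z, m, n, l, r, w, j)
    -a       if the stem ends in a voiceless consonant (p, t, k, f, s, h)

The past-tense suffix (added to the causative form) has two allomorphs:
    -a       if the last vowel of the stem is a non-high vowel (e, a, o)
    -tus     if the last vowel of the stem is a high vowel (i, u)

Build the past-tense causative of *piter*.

piterubutus

*piter* — final consonant /r/ (voiced) → -ubu → *piterubu*.
The causative form *piterubu*: last vowel = /u/, a high vowel → -tus → *piterubutus*.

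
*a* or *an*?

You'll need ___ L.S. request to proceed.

an

The indefinite article is chosen by the initial *sound* of the following word, not its spelling.
The initialism *L.S.* is read letter by letter; the first letter, L, is pronounced /ɛl/, which begins with a vowel sound.
So the article is *an*: You'll need an L.S. request to proceed.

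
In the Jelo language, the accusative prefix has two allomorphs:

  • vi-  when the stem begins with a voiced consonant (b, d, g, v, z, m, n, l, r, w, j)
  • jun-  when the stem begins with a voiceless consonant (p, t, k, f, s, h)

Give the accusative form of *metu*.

vimetu

*metu* — first consonant /m/ (voiced) → vi- → *vimetu*.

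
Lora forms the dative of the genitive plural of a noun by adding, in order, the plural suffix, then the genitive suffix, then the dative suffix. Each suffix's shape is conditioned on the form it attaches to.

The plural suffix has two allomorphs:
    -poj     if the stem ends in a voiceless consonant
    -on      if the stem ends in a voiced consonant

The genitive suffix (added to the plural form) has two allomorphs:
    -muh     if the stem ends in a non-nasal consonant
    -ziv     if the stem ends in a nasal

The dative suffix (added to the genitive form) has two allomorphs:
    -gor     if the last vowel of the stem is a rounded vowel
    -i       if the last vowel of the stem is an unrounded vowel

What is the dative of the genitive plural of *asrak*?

*asrak* — final consonant /k/ (voiceless) → -poj → *asrakpoj*.
The plural form *asrakpoj*: final consonant = /j/, non-nasal → -muh → *asrakpojmuh*.
The last vowel of the genitive form *asrakpojmuh* is /u/, which is a rounded vowel, so the dative suffix is -gor, giving *asrakpojmuhgor*.

asrakpojmuhgor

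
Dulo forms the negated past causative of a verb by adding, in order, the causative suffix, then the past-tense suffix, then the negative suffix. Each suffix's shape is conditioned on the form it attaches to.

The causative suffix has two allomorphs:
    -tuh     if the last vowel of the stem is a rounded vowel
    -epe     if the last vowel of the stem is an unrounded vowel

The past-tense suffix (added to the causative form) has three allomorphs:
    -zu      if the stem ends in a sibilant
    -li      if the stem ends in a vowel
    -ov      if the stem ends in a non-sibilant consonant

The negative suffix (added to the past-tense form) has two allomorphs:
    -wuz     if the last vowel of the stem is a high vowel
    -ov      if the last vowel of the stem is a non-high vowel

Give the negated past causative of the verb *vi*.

The last vowel of *vi* is /i/, which is an unrounded vowel, so the causative suffix is -epe, giving *viepe*.
The causative form *viepe* — final sound /e/ (a vowel) → -li → *viepeli*.
The past-tense form *viepeli*: last vowel = /i/, a high vowel → -wuz → *viepeliwuz*.

viepeliwuz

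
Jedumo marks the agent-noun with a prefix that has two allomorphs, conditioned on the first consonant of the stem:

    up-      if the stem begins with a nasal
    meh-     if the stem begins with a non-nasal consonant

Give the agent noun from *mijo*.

upmijo

Since the first consonant of *mijo* is /m/ (a nasal), it takes up-, giving *upmijo*.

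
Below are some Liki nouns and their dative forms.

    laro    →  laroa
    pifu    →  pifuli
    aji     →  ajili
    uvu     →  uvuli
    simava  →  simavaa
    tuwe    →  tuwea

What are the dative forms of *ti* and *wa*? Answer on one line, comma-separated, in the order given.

Looking at the last vowel of each stem: -li when the last vowel of the stem is a high vowel (*pifu*, *aji*, *uvu*); -a when the last vowel of the stem is a non-high vowel (*laro*, *simava*, *tuwe*).
Since the last vowel of *ti* is /i/ (a high vowel), it takes -li, giving *tili*.
Since the last vowel of *wa* is /a/ (a non-high vowel), it takes -a, giving *waa*.

tili, waa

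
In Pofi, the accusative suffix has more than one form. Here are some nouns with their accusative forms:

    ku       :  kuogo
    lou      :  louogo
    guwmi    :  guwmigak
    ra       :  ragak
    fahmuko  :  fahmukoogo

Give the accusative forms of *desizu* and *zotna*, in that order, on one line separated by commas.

The pattern is rounding harmony: -ogo when the last vowel of the stem is a rounded vowel (*ku*, *lou*, *fahmuko*); -gak when the last vowel of the stem is an unrounded vowel (*guwmi*, *ra*).
Since the last vowel of *desizu* is /u/ (a rounded vowel), it takes -ogo, giving *desizuogo*.
The last vowel of *zotna* is /a/, which is an unrounded vowel, so the suffix is -gak, giving *zotnagak*.

desizuogo, zotnagak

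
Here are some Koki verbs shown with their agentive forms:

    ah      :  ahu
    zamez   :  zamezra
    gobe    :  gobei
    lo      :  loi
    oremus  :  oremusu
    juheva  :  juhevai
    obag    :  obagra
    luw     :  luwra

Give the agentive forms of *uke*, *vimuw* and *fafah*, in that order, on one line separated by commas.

Looking at the final sound of each stem: -u when the stem ends in a voiceless consonant (*ah*, *oremus*); -ra when the stem ends in a voiced consonant (*zamez*, *obag*, *luw*); -i when the stem ends in a vowel (*gobe*, *lo*, *juheva*).
*uke*: final sound = /e/, a vowel → -i → *ukei*.
*vimuw*: final sound = /w/, a voiced consonant → -ra → *vimuwra*.
The final sound of *fafah* is /h/, which is a voiceless consonant, so the suffix is -u, giving *fafahu*.

ukei, vimuwra, fafahu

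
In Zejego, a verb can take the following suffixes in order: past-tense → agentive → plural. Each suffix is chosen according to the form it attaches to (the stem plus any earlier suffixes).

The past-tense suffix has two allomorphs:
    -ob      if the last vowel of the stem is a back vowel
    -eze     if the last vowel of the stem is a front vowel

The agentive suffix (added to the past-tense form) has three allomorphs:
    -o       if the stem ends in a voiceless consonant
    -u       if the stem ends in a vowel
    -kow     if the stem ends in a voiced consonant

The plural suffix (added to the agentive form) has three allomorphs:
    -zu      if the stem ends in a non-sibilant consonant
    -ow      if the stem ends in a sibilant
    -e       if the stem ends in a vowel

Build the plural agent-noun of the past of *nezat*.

nezatobkowzu

*nezat* — last vowel /a/ (a back vowel) → -ob → *nezatob*.
The final sound of the past-tense form *nezatob* is /b/, which is a voiced consonant, so the agentive suffix is -kow, giving *nezatobkow*.
The agentive form *nezatobkow*: final sound = /w/, a non-sibilant consonant → -zu → *nezatobkowzu*.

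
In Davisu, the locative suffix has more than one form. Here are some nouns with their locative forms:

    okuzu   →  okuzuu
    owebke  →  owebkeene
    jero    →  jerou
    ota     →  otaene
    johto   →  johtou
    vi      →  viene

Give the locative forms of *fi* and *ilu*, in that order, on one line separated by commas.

The alternation tracks the last vowel of the stem — -u when the last vowel of the stem is a rounded vowel (*okuzu*, *jero*, *johto*); -ene when the last vowel of the stem is an unrounded vowel (*owebke*, *ota*, *vi*).
The last vowel of *fi* is /i/, which is an unrounded vowel, so the suffix is -ene, giving *fiene*.
*ilu*: last vowel = /u/, a rounded vowel → -u → *iluu*.

fiene, iluu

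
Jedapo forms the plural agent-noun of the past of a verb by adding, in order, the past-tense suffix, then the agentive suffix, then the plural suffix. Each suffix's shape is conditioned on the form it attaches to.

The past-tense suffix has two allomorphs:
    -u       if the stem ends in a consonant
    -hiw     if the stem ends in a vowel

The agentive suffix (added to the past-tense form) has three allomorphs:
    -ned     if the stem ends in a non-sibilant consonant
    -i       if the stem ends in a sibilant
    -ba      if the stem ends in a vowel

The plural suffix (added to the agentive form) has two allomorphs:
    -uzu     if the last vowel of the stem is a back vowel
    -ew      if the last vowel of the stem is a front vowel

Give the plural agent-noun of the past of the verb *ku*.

Since the final sound of *ku* is /u/ (a vowel), it takes -hiw, giving *kuhiw*.
The final sound of the past-tense form *kuhiw* is /w/, which is a non-sibilant consonant, so the agentive suffix is -ned, giving *kuhiwned*.
Since the last vowel of the agentive form *kuhiwned* is /e/ (a front vowel), it takes -ew, giving *kuhiwnedew*.

kuhiwnedew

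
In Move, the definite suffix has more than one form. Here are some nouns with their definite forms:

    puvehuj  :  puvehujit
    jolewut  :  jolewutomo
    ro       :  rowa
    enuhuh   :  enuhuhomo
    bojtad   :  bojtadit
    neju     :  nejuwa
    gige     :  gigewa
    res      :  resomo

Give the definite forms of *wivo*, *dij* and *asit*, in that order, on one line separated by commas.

The suffix is conditioned by the final sound: -omo when the stem ends in a voiceless consonant (*jolewut*, *enuhuh*, *res*); -it when the stem ends in a voiced consonant (*puvehuj*, *bojtad*); -wa when the stem ends in a vowel (*ro*, *neju*, *gige*).
The final sound of *wivo* is /o/, which is a vowel, so the suffix is -wa, giving *wivowa*.
The final sound of *dij* is /j/, which is a voiced consonant, so the suffix is -it, giving *dijit*.
*asit* — final sound /t/ (a voiceless consonant) → -omo → *asitomo*.

wivowa, dijit, asitomo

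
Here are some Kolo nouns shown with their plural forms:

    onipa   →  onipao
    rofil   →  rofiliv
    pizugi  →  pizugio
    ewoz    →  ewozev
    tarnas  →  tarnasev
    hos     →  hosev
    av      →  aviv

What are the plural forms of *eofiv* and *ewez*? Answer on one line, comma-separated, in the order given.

Looking at the final sound of each stem: -ev when the stem ends in a sibilant (*ewoz*, *tarnas*, *hos*); -iv when the stem ends in a non-sibilant consonant (*rofil*, *av*); -o when the stem ends in a vowel (*onipa*, *pizugi*).
*eofiv*: final sound = /v/, a non-sibilant consonant → -iv → *eofiviv*.
The final sound of *ewez* is /z/, which is a sibilant, so the suffix is -ev, giving *ewezev*.

eofiviv, ewezev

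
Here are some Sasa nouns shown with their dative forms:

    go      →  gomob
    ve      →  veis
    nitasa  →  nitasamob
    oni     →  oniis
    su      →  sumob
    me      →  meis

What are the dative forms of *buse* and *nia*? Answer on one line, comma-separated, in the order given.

The suffix is conditioned by the last vowel: -is when the last vowel of the stem is a front vowel (*ve*, *oni*, *me*); -mob when the last vowel of the stem is a back vowel (*go*, *nitasa*, *su*).
The last vowel of *buse* is /e/, which is a front vowel, so the suffix is -is, giving *buseis*.
*nia*: last vowel = /a/, a back vowel → -mob → *niamob*.

buseis, niamob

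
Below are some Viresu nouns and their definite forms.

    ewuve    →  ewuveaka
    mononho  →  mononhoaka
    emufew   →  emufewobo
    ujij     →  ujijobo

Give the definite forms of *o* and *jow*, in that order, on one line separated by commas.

The suffix is conditioned by the final sound: -obo when the stem ends in a consonant (*emufew*, *ujij*); -aka when the stem ends in a vowel (*ewuve*, *mononho*).
The final sound of *o* is /o/, which is a vowel, so the suffix is -aka, giving *oaka*.
The final sound of *jow* is /w/, which is a consonant, so the suffix is -obo, giving *jowobo*.

oaka, jowobo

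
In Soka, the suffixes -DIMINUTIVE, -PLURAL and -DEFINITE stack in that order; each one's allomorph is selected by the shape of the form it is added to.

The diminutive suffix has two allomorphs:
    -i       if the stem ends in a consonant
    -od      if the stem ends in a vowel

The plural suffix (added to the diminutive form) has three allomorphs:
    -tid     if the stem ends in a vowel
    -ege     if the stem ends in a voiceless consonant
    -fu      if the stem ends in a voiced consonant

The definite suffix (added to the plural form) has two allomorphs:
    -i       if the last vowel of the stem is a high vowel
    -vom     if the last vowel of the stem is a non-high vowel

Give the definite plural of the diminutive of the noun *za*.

zaodfui

*za* — final sound /a/ (a vowel) → -od → *zaod*.
The diminutive form *zaod* — final sound /d/ (a voiced consonant) → -fu → *zaodfu*.
The plural form *zaodfu*: last vowel = /u/, a high vowel → -i → *zaodfui*.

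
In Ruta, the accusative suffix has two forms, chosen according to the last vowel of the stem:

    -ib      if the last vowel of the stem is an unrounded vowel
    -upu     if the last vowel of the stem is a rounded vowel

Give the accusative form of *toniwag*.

toniwagib

The last vowel of *toniwag* is /a/, which is an unrounded vowel, so the suffix is -ib, giving *toniwagib*.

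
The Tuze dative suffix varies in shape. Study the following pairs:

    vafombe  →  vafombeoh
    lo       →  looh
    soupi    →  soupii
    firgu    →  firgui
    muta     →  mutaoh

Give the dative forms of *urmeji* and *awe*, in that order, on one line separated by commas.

The pattern is height harmony: -i when the last vowel of the stem is a high vowel (*soupi*, *firgu*); -oh when the last vowel of the stem is a non-high vowel (*vafombe*, *lo*, *muta*).
*urmeji*: last vowel = /i/, a high vowel → -i → *urmejii*.
Since the last vowel of *awe* is /e/ (a non-high vowel), it takes -oh, giving *aweoh*.

urmejii, aweoh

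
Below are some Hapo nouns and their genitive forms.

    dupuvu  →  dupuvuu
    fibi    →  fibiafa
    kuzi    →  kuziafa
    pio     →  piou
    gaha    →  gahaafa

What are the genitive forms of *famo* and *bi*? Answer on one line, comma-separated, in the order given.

The suffix is conditioned by the last vowel: -u when the last vowel of the stem is a rounded vowel (*dupuvu*, *pio*); -afa when the last vowel of the stem is an unrounded vowel (*fibi*, *kuzi*, *gaha*).
*famo*: last vowel = /o/, a rounded vowel → -u → *famou*.
Since the last vowel of *bi* is /i/ (an unrounded vowel), it takes -afa, giving *biafa*.

famou, biafa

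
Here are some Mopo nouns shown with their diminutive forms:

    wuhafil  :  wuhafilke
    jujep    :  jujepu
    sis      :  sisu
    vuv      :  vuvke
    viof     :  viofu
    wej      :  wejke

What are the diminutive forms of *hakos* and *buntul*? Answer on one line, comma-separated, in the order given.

hakosu, buntulke

The alternation tracks the final consonant of the stem — -u when the stem ends in a voiceless consonant (*jujep*, *sis*, *viof*); -ke when the stem ends in a voiced consonant (*wuhafil*, *vuv*, *wej*).
*hakos* — final consonant /s/ (voiceless) → -u → *hakosu*.
*buntul*: final consonant = /l/, voiced → -ke → *buntulke*.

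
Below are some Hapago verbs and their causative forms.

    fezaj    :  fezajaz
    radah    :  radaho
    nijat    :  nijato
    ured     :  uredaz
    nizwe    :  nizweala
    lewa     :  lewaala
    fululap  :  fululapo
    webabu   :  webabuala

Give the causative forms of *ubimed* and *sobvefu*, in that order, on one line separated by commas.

ubimedaz, sobvefuala

Looking at the final sound of each stem: -o when the stem ends in a voiceless consonant (*radah*, *nijat*, *fululap*); -az when the stem ends in a voiced consonant (*fezaj*, *ured*); -ala when the stem ends in a vowel (*nizwe*, *lewa*, *webabu*).
*ubimed*: final sound = /d/, a voiced consonant → -az → *ubimedaz*.
Since the final sound of *sobvefu* is /u/ (a vowel), it takes -ala, giving *sobvefuala*.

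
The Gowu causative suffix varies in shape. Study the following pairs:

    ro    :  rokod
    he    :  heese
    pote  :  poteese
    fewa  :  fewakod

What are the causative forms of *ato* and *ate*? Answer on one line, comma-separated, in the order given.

The alternation tracks the last vowel of the stem — -ese when the last vowel of the stem is a front vowel (*he*, *pote*); -kod when the last vowel of the stem is a back vowel (*ro*, *fewa*).
*ato* — last vowel /o/ (a back vowel) → -kod → *atokod*.
*ate* — last vowel /e/ (a front vowel) → -ese → *ateese*.

atokod, ateese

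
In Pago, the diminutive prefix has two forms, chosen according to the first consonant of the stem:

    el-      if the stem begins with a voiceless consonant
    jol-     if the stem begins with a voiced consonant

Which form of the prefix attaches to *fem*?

Since the first consonant of *fem* is /f/ (voiceless), it takes el-.

el-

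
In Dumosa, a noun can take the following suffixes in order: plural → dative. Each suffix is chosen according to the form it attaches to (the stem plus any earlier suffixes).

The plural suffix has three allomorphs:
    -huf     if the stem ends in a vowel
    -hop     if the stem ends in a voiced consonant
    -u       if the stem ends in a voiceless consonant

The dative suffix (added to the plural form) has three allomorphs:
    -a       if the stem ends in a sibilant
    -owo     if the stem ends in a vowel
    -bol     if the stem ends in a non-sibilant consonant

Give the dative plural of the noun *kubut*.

*kubut*: final sound = /t/, a voiceless consonant → -u → *kubutu*.
Since the final sound of the plural form *kubutu* is /u/ (a vowel), it takes -owo, giving *kubutuowo*.

kubutuowo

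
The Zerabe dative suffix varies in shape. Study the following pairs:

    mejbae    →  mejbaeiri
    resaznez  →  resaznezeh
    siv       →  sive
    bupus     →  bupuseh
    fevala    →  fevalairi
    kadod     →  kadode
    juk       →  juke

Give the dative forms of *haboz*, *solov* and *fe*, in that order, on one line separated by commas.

habozeh, solove, feiri

The suffix is conditioned by the final sound: -eh when the stem ends in a sibilant (*resaznez*, *bupus*); -e when the stem ends in a non-sibilant consonant (*siv*, *kadod*, *juk*); -iri when the stem ends in a vowel (*mejbae*, *fevala*).
The final sound of *haboz* is /z/, which is a sibilant, so the suffix is -eh, giving *habozeh*.
*solov*: final sound = /v/, a non-sibilant consonant → -e → *solove*.
*fe* — final sound /e/ (a vowel) → -iri → *feiri*.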